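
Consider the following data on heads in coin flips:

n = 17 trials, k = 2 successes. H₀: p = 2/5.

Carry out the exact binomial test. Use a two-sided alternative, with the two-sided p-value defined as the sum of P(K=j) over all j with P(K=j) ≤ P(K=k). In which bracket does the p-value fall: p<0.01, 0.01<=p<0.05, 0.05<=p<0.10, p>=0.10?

Exact binomial: n=17, k=2, p₀=2/5=0.4000
P(X=j) = C(n,j)·p₀^j·(1−p₀)^(n−j); p = Σ P(X=j) over j with P(X=j) ≤ P(X=2)
p-value (two-sided) = 0.02291
→ bracket: 0.01<=p<0.05

p-value bracket: 0.01<=p<0.05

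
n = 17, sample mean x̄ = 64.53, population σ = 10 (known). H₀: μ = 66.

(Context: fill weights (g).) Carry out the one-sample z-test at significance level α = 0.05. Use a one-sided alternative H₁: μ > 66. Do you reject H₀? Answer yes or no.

SE = σ/√n = 10/√17 = 2.4254
z = (x̄−μ₀)/SE = (64.53−66)/2.4254 = -0.6061
p-value (one-sided, H₁ greater) = 0.72777
At α=0.05: p ≥ α → fail to reject H₀

reject H₀: no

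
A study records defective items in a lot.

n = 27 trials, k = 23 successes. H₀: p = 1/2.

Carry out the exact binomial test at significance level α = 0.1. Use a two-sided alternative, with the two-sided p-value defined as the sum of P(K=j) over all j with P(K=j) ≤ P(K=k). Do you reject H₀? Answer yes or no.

reject H₀: yes

Exact binomial: n=27, k=23, p₀=1/2=0.5000
P(X=j) = C(n,j)·p₀^j·(1−p₀)^(n−j); p = Σ P(X=j) over j with P(X=j) ≤ P(X=23)
p-value (two-sided) = 0.00031
At α=0.1: p < α → reject H₀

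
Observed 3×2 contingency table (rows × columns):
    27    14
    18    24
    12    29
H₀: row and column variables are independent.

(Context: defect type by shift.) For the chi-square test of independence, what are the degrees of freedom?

degrees of freedom = 2

df = (r−1)(c−1) = (3−1)·(2−1) = 2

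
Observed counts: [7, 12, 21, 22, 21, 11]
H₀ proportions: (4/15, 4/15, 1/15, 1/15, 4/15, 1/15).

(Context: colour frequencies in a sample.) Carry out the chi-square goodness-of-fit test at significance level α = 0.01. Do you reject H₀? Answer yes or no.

n = 94; E_i = n·p_i = [25.07, 25.07, 6.27, 6.27, 25.07, 6.27]
χ² = (7−25.07)²/25.07 + (12−25.07)²/25.07 + (21−6.27)²/6.27 + (22−6.27)²/6.27 + (21−25.07)²/25.07 + (11−6.27)²/6.27 = 98.2074
df = 5
p-value (upper-tail) = 0.00000
At α=0.01: p < α → reject H₀

reject H₀: yes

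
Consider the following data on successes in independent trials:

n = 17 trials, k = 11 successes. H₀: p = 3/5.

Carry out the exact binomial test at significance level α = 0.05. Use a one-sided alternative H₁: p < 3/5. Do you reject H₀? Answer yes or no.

reject H₀: no

Exact binomial: n=17, k=11, p₀=3/5=0.6000
P(X≤11) from Σ C(n,i)·p₀^i·(1−p₀)^(n−i)
p-value (one-sided, H₁ less) = 0.73607
At α=0.05: p ≥ α → fail to reject H₀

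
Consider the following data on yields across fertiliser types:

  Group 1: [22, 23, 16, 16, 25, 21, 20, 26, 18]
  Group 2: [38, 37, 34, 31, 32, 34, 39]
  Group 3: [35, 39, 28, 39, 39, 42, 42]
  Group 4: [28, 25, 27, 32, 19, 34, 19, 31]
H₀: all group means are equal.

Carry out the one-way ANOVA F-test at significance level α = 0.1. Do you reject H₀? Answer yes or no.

Group means [20.78, 35.00, 37.71, 26.88], grand mean 29.387
SSB = Σnᵢ(x̄ᵢ−x̄)² = 1423.496; SSW = ΣΣ(x−x̄ᵢ)² = 527.859
MSB = 1423.496/3 = 474.4986; MSW = 527.859/27 = 19.5503
F = MSB/MSW = 24.2706
df = (3, 27)
p-value (upper-tail) = 0.00000
At α=0.1: p < α → reject H₀

reject H₀: yes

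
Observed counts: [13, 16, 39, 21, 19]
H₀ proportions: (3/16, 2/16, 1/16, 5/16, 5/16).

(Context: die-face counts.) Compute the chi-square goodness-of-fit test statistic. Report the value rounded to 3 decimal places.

test statistic = 168.405

n = 108; E_i = n·p_i = [20.25, 13.50, 6.75, 33.75, 33.75]
χ² = (13−20.25)²/20.25 + (16−13.50)²/13.50 + (39−6.75)²/6.75 + (21−33.75)²/33.75 + (19−33.75)²/33.75 = 168.4049
df = 4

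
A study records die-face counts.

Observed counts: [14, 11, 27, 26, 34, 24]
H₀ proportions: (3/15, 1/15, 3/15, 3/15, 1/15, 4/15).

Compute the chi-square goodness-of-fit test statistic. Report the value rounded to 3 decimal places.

test statistic = 79.588

n = 136; E_i = n·p_i = [27.20, 9.07, 27.20, 27.20, 9.07, 36.27]
χ² = (14−27.20)²/27.20 + (11−9.07)²/9.07 + (27−27.20)²/27.20 + (26−27.20)²/27.20 + (34−9.07)²/9.07 + (24−36.27)²/36.27 = 79.5882
df = 5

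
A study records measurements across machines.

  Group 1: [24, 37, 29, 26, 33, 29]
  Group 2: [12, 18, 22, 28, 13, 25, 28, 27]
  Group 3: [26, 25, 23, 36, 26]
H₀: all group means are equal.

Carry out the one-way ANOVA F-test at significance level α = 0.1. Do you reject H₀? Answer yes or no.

Group means [29.67, 21.62, 27.20], grand mean 25.632
SSB = Σnᵢ(x̄ᵢ−x̄)² = 238.413; SSW = ΣΣ(x−x̄ᵢ)² = 516.008
MSB = 238.413/2 = 119.2064; MSW = 516.008/16 = 32.2505
F = MSB/MSW = 3.6963
df = (2, 16)
p-value (upper-tail) = 0.04790
At α=0.1: p < α → reject H₀

reject H₀: yes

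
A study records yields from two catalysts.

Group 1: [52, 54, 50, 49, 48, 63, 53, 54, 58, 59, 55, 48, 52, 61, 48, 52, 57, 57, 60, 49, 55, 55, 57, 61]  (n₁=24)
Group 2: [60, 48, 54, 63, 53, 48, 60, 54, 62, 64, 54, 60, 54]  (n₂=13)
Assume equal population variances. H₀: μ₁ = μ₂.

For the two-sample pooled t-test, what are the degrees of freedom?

degrees of freedom = 35

df = n₁ + n₂ − 2 = 24 + 13 − 2 = 35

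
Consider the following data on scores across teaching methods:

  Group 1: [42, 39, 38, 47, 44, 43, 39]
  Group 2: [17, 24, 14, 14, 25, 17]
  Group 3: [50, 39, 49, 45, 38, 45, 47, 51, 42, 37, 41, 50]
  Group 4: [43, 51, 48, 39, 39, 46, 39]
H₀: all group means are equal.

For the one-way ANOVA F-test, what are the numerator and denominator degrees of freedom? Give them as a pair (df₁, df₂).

degrees of freedom = [3, 28]

k = 4 groups, N = 32 total
df = (k−1, N−k) = (4−1, 32−4) = (3, 28)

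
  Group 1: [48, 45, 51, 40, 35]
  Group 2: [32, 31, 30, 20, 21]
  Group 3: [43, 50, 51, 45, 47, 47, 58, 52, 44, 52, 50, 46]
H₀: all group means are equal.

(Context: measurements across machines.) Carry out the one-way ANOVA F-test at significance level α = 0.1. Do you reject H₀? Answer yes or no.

reject H₀: yes

Group means [43.80, 26.80, 48.75], grand mean 42.636
SSB = Σnᵢ(x̄ᵢ−x̄)² = 1709.241; SSW = ΣΣ(x−x̄ᵢ)² = 495.850
MSB = 1709.241/2 = 854.6205; MSW = 495.850/19 = 26.0974
F = MSB/MSW = 32.7474
df = (2, 19)
p-value (upper-tail) = 0.00000
At α=0.1: p < α → reject H₀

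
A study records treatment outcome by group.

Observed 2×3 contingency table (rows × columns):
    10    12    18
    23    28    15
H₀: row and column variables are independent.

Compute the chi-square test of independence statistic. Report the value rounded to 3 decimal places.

Row totals [40, 66], col totals [33, 40, 33], n=106
χ² = (10−12.45)²/12.45 + (12−15.09)²/15.09 + (18−12.45)²/12.45 + (23−20.55)²/20.55 + (28−24.91)²/24.91 + (15−20.55)²/20.55 = 5.7633
df = 2

test statistic = 5.763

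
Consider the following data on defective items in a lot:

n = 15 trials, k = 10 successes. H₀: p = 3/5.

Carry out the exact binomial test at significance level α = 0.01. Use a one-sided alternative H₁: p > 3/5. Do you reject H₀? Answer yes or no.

reject H₀: no

Exact binomial: n=15, k=10, p₀=3/5=0.6000
P(X≥10) from Σ C(n,i)·p₀^i·(1−p₀)^(n−i)
p-value (one-sided, H₁ greater) = 0.40322
At α=0.01: p ≥ α → fail to reject H₀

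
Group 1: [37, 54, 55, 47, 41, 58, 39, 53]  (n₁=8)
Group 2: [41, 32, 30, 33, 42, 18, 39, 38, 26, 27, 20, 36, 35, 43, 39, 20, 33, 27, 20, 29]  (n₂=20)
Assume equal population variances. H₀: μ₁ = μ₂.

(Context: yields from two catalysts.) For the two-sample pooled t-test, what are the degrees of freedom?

degrees of freedom = 26

df = n₁ + n₂ − 2 = 8 + 20 − 2 = 26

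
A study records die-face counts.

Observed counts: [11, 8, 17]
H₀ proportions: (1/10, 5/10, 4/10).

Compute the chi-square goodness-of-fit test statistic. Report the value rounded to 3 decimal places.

n = 36; E_i = n·p_i = [3.60, 18.00, 14.40]
χ² = (11−3.60)²/3.60 + (8−18.00)²/18.00 + (17−14.40)²/14.40 = 21.2361
df = 2

test statistic = 21.236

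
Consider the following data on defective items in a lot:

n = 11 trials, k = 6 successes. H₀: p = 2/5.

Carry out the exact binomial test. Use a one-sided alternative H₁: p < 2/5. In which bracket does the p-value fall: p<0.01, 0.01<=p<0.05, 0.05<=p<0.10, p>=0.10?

p-value bracket: p>=0.10

Exact binomial: n=11, k=6, p₀=2/5=0.4000
P(X≤6) from Σ C(n,i)·p₀^i·(1−p₀)^(n−i)
p-value (one-sided, H₁ less) = 0.90065
→ bracket: p>=0.10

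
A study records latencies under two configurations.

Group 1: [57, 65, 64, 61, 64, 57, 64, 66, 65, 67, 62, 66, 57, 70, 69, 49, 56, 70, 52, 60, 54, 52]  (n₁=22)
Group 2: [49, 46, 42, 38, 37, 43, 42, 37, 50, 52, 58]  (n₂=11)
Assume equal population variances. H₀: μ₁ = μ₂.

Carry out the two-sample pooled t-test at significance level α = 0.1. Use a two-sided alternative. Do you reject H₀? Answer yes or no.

reject H₀: yes

x̄₁=61.227, s₁=6.172, n₁=22
x̄₂=44.909, s₂=6.774, n₂=11
s_p² = [21·6.172² + 10·6.774²]/31 = 40.6056
SE = √(s_p²·(1/22+1/11)) = 2.3531
t = (61.227−44.909)/2.3531 = 6.9347
df = 31
p-value (two-sided) = 0.00000
At α=0.1: p < α → reject H₀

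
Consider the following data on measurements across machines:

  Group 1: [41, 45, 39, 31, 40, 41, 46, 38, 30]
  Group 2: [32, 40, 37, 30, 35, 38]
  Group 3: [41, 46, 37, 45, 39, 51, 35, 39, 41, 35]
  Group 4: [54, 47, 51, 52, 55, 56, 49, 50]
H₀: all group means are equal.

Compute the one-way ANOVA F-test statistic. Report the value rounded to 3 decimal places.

Group means [39.00, 35.33, 40.90, 51.75], grand mean 42.000
SSB = Σnᵢ(x̄ᵢ−x̄)² = 1120.267; SSW = ΣΣ(x−x̄ᵢ)² = 615.733
MSB = 1120.267/3 = 373.4222; MSW = 615.733/29 = 21.2322
F = MSB/MSW = 17.5876
df = (3, 29)

test statistic = 17.588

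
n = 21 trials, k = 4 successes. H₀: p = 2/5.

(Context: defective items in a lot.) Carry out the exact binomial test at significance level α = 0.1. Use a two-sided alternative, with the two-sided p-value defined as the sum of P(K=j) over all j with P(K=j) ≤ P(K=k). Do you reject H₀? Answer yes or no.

Exact binomial: n=21, k=4, p₀=2/5=0.4000
P(X=j) = C(n,j)·p₀^j·(1−p₀)^(n−j); p = Σ P(X=j) over j with P(X=j) ≤ P(X=4)
p-value (two-sided) = 0.07218
At α=0.1: p < α → reject H₀

reject H₀: yes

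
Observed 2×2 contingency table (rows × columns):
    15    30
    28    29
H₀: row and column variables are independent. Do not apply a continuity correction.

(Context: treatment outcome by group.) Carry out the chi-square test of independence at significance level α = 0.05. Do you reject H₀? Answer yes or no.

reject H₀: no

Row totals [45, 57], col totals [43, 59], n=102
χ² = (15−18.97)²/18.97 + (30−26.03)²/26.03 + (28−24.03)²/24.03 + (29−32.97)²/32.97 = 2.5710
df = 1
p-value (upper-tail) = 0.10884
At α=0.05: p ≥ α → fail to reject H₀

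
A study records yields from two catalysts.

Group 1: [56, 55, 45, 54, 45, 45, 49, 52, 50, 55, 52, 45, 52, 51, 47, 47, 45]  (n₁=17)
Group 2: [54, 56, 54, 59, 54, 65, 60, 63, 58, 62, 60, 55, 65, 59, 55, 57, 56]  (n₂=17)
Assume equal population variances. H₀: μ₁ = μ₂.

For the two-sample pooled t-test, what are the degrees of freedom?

df = n₁ + n₂ − 2 = 17 + 17 − 2 = 32

degrees of freedom = 32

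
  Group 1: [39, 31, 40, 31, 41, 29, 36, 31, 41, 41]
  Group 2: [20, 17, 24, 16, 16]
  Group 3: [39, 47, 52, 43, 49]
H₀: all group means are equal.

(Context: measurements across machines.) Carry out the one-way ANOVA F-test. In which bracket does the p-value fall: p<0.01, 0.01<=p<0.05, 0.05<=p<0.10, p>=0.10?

Group means [36.00, 18.60, 46.00], grand mean 34.150
SSB = Σnᵢ(x̄ᵢ−x̄)² = 1945.350; SSW = ΣΣ(x−x̄ᵢ)² = 375.200
MSB = 1945.350/2 = 972.6750; MSW = 375.200/17 = 22.0706
F = MSB/MSW = 44.0711
df = (2, 17)
p-value (upper-tail) = 0.00000
→ bracket: p<0.01

p-value bracket: p<0.01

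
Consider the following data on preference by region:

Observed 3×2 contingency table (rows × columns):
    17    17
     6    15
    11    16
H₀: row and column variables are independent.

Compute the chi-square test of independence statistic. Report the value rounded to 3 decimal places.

test statistic = 2.465

Row totals [34, 21, 27], col totals [34, 48], n=82
χ² = (17−14.10)²/14.10 + (17−19.90)²/19.90 + (6−8.71)²/8.71 + (15−12.29)²/12.29 + (11−11.20)²/11.20 + (16−15.80)²/15.80 = 2.4647
df = 2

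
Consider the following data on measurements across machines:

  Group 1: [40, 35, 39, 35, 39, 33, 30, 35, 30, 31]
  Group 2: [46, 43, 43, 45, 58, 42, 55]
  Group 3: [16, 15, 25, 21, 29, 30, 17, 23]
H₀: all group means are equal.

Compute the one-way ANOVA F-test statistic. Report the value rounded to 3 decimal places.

test statistic = 43.908

Group means [34.70, 47.43, 22.00], grand mean 34.200
SSB = Σnᵢ(x̄ᵢ−x̄)² = 2418.186; SSW = ΣΣ(x−x̄ᵢ)² = 605.814
MSB = 2418.186/2 = 1209.0929; MSW = 605.814/22 = 27.5370
F = MSB/MSW = 43.9079
df = (2, 22)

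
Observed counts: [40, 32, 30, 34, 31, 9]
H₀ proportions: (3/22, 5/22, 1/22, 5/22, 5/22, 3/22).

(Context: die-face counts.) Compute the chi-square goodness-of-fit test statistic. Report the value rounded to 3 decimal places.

test statistic = 85.067

n = 176; E_i = n·p_i = [24.00, 40.00, 8.00, 40.00, 40.00, 24.00]
χ² = (40−24.00)²/24.00 + (32−40.00)²/40.00 + (30−8.00)²/8.00 + (34−40.00)²/40.00 + (31−40.00)²/40.00 + (9−24.00)²/24.00 = 85.0667
df = 5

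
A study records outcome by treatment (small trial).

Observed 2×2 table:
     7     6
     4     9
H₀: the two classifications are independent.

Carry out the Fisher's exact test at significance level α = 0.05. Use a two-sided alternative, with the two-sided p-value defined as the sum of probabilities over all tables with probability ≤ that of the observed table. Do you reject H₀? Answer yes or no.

reject H₀: no

Margins: r₁=13, r₂=13, c₁=11, c₂=15, n=26
p_obs = C(13,7)·C(13,4)/C(26,11); sum pmf over tables with pmf ≤ p_obs
p-value (two-sided) = 0.42831
At α=0.05: p ≥ α → fail to reject H₀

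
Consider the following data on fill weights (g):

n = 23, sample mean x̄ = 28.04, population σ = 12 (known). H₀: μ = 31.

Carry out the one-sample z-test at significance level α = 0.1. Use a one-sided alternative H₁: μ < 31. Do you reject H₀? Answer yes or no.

SE = σ/√n = 12/√23 = 2.5022
z = (x̄−μ₀)/SE = (28.04−31)/2.5022 = -1.1830
p-value (one-sided, H₁ less) = 0.11841
At α=0.1: p ≥ α → fail to reject H₀

reject H₀: no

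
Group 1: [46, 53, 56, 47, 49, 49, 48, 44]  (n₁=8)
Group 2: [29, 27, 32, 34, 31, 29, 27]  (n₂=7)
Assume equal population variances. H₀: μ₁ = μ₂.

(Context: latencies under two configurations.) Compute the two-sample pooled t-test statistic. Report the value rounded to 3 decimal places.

test statistic = 11.080

x̄₁=49.000, s₁=3.854, n₁=8
x̄₂=29.857, s₂=2.610, n₂=7
s_p² = [7·3.854² + 6·2.610²]/13 = 11.1429
SE = √(s_p²·(1/8+1/7)) = 1.7276
t = (49.000−29.857)/1.7276 = 11.0804
df = 13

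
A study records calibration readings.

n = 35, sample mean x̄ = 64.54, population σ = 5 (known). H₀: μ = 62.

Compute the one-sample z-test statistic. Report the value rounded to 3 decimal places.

SE = σ/√n = 5/√35 = 0.8452
z = (x̄−μ₀)/SE = (64.54−62)/0.8452 = 3.0054

test statistic = 3.005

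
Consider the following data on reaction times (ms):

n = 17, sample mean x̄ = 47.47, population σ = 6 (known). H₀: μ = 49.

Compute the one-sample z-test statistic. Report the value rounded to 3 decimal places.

test statistic = -1.051

SE = σ/√n = 6/√17 = 1.4552
z = (x̄−μ₀)/SE = (47.47−49)/1.4552 = -1.0514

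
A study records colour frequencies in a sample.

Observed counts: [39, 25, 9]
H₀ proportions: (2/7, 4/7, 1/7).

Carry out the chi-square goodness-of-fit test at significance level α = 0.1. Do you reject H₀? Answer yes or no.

n = 73; E_i = n·p_i = [20.86, 41.71, 10.43]
χ² = (39−20.86)²/20.86 + (25−41.71)²/41.71 + (9−10.43)²/10.43 = 22.6747
df = 2
p-value (upper-tail) = 0.00001
At α=0.1: p < α → reject H₀

reject H₀: yes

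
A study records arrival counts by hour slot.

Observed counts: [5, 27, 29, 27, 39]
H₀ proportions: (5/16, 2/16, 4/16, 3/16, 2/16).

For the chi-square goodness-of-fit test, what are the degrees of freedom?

degrees of freedom = 4

df = k − 1 = 5 − 1 = 4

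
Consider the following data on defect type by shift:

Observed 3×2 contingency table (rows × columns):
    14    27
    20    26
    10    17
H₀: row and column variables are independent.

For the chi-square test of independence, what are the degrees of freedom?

degrees of freedom = 2

df = (r−1)(c−1) = (3−1)·(2−1) = 2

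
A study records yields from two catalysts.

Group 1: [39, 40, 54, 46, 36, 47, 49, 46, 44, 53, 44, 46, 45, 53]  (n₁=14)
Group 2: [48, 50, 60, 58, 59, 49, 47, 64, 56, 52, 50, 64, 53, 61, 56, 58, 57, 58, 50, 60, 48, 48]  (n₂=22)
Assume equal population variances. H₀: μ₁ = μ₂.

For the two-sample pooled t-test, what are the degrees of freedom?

degrees of freedom = 34

df = n₁ + n₂ − 2 = 14 + 22 − 2 = 34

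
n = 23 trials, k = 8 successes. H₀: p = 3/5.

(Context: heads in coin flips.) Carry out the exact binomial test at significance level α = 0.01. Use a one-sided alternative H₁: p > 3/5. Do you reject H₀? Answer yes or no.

reject H₀: no

Exact binomial: n=23, k=8, p₀=3/5=0.6000
P(X≥8) from Σ C(n,i)·p₀^i·(1−p₀)^(n−i)
p-value (one-sided, H₁ greater) = 0.99603
At α=0.01: p ≥ α → fail to reject H₀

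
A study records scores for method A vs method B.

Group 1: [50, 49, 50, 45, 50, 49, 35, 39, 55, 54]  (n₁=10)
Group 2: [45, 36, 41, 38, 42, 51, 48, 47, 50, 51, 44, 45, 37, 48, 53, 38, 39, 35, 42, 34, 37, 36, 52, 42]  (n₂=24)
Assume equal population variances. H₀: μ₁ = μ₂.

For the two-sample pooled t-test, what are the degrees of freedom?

df = n₁ + n₂ − 2 = 10 + 24 − 2 = 32

degrees of freedom = 32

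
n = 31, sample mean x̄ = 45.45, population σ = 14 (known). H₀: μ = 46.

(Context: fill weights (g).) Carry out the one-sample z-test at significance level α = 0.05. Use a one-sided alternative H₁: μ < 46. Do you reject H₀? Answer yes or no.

reject H₀: no

SE = σ/√n = 14/√31 = 2.5145
z = (x̄−μ₀)/SE = (45.45−46)/2.5145 = -0.2187
p-value (one-sided, H₁ less) = 0.41343
At α=0.05: p ≥ α → fail to reject H₀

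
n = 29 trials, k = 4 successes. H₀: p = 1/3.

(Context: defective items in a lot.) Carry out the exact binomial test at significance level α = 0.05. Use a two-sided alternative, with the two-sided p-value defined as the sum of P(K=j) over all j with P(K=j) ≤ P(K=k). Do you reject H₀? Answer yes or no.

Exact binomial: n=29, k=4, p₀=1/3=0.3333
P(X=j) = C(n,j)·p₀^j·(1−p₀)^(n−j); p = Σ P(X=j) over j with P(X=j) ≤ P(X=4)
p-value (two-sided) = 0.02872
At α=0.05: p < α → reject H₀

reject H₀: yes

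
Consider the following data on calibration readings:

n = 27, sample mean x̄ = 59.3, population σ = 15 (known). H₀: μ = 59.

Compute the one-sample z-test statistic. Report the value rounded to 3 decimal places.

test statistic = 0.104

SE = σ/√n = 15/√27 = 2.8868
z = (x̄−μ₀)/SE = (59.3−59)/2.8868 = 0.1039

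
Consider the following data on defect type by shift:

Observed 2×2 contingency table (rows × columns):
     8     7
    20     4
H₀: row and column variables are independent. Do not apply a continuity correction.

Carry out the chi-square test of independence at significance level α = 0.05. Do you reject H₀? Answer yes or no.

Row totals [15, 24], col totals [28, 11], n=39
χ² = (8−10.77)²/10.77 + (7−4.23)²/4.23 + (20−17.23)²/17.23 + (4−6.77)²/6.77 = 4.1026
df = 1
p-value (upper-tail) = 0.04282
At α=0.05: p < α → reject H₀

reject H₀: yes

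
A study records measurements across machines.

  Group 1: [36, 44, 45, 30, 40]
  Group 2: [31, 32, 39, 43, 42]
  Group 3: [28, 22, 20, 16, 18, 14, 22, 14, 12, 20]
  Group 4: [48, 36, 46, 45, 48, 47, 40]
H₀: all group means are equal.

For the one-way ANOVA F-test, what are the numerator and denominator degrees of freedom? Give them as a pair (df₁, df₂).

degrees of freedom = [3, 23]

k = 4 groups, N = 27 total
df = (k−1, N−k) = (4−1, 27−4) = (3, 23)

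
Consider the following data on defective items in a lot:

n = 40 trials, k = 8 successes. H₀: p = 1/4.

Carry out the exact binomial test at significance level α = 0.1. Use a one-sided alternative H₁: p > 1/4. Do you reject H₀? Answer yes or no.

reject H₀: no

Exact binomial: n=40, k=8, p₀=1/4=0.2500
P(X≥8) from Σ C(n,i)·p₀^i·(1−p₀)^(n−i)
p-value (one-sided, H₁ greater) = 0.81805
At α=0.1: p ≥ α → fail to reject H₀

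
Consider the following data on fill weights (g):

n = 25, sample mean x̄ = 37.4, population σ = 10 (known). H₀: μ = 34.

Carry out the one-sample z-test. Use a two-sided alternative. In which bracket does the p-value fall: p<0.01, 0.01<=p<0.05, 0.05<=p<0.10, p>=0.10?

SE = σ/√n = 10/√25 = 2.0000
z = (x̄−μ₀)/SE = (37.4−34)/2.0000 = 1.7000
p-value (two-sided) = 0.08913
→ bracket: 0.05<=p<0.10

p-value bracket: 0.05<=p<0.10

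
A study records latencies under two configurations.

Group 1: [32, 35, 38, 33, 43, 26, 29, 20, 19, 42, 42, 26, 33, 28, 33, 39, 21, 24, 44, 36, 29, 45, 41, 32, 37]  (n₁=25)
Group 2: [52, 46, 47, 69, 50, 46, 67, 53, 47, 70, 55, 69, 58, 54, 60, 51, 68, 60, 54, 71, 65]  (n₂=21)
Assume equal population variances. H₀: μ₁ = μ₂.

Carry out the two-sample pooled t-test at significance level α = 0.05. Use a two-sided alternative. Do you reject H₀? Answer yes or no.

reject H₀: yes

x̄₁=33.080, s₁=7.713, n₁=25
x̄₂=57.714, s₂=8.764, n₂=21
s_p² = [24·7.713² + 20·8.764²]/44 = 67.3665
SE = √(s_p²·(1/25+1/21)) = 2.4295
t = (33.080−57.714)/2.4295 = -10.1396
df = 44
p-value (two-sided) = 0.00000
At α=0.05: p < α → reject H₀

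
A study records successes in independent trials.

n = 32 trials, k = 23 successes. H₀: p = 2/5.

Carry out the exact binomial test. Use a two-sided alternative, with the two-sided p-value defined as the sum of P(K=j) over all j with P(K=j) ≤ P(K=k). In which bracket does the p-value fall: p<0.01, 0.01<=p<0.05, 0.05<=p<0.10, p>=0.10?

Exact binomial: n=32, k=23, p₀=2/5=0.4000
P(X=j) = C(n,j)·p₀^j·(1−p₀)^(n−j); p = Σ P(X=j) over j with P(X=j) ≤ P(X=23)
p-value (two-sided) = 0.00040
→ bracket: p<0.01

p-value bracket: p<0.01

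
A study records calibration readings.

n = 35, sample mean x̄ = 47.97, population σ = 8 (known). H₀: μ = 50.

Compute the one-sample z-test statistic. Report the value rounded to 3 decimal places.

SE = σ/√n = 8/√35 = 1.3522
z = (x̄−μ₀)/SE = (47.97−50)/1.3522 = -1.5012

test statistic = -1.501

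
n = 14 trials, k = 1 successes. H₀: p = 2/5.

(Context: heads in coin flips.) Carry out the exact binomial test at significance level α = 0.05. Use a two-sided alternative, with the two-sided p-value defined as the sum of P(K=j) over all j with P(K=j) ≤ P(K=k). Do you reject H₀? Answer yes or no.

reject H₀: yes

Exact binomial: n=14, k=1, p₀=2/5=0.4000
P(X=j) = C(n,j)·p₀^j·(1−p₀)^(n−j); p = Σ P(X=j) over j with P(X=j) ≤ P(X=1)
p-value (two-sided) = 0.01200
At α=0.05: p < α → reject H₀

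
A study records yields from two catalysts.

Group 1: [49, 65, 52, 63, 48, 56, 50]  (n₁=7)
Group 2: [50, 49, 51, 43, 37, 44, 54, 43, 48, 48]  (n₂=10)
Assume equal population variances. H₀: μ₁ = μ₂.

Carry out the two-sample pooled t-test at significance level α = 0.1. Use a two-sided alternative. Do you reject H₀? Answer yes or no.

reject H₀: yes

x̄₁=54.714, s₁=6.873, n₁=7
x̄₂=46.700, s₂=4.945, n₂=10
s_p² = [6·6.873² + 9·4.945²]/15 = 33.5686
SE = √(s_p²·(1/7+1/10)) = 2.8552
t = (54.714−46.700)/2.8552 = 2.8069
df = 15
p-value (two-sided) = 0.01327
At α=0.1: p < α → reject H₀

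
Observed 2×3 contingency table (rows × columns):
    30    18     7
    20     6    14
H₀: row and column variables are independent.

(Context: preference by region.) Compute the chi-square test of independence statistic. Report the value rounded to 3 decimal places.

test statistic = 8.169

Row totals [55, 40], col totals [50, 24, 21], n=95
χ² = (30−28.95)²/28.95 + (18−13.89)²/13.89 + (7−12.16)²/12.16 + (20−21.05)²/21.05 + (6−10.11)²/10.11 + (14−8.84)²/8.84 = 8.1686
df = 2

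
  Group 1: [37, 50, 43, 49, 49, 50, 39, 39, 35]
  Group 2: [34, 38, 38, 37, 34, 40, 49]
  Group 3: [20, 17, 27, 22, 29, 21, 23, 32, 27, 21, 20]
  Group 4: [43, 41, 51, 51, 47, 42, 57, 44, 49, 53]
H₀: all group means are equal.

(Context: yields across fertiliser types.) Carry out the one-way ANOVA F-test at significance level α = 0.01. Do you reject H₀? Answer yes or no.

Group means [43.44, 38.57, 23.55, 47.80], grand mean 37.784
SSB = Σnᵢ(x̄ᵢ−x̄)² = 3526.006; SSW = ΣΣ(x−x̄ᵢ)² = 916.264
MSB = 3526.006/3 = 1175.3355; MSW = 916.264/33 = 27.7656
F = MSB/MSW = 42.3307
df = (3, 33)
p-value (upper-tail) = 0.00000
At α=0.01: p < α → reject H₀

reject H₀: yes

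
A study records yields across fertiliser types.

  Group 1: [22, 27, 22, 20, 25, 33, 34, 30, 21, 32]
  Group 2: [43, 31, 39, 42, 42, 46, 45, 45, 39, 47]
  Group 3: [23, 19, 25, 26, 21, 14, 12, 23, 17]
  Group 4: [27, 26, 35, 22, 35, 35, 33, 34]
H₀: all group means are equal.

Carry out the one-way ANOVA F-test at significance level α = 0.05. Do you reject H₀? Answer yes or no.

Group means [26.60, 41.90, 20.00, 30.88], grand mean 30.054
SSB = Σnᵢ(x̄ᵢ−x̄)² = 2437.717; SSW = ΣΣ(x−x̄ᵢ)² = 828.175
MSB = 2437.717/3 = 812.5723; MSW = 828.175/33 = 25.0962
F = MSB/MSW = 32.3783
df = (3, 33)
p-value (upper-tail) = 0.00000
At α=0.05: p < α → reject H₀

reject H₀: yes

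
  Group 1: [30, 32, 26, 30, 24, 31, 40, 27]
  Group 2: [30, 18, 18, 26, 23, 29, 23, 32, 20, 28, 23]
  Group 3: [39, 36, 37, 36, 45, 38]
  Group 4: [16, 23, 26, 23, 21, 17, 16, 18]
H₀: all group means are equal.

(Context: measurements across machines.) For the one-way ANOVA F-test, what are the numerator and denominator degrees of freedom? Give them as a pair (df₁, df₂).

degrees of freedom = [3, 29]

k = 4 groups, N = 33 total
df = (k−1, N−k) = (4−1, 33−4) = (3, 29)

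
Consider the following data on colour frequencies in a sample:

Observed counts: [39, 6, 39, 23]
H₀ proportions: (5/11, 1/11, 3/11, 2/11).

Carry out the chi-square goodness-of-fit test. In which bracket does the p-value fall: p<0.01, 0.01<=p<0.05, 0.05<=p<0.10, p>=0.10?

n = 107; E_i = n·p_i = [48.64, 9.73, 29.18, 19.45]
χ² = (39−48.64)²/48.64 + (6−9.73)²/9.73 + (39−29.18)²/29.18 + (23−19.45)²/19.45 = 7.2869
df = 3
p-value (upper-tail) = 0.06329
→ bracket: 0.05<=p<0.10

p-value bracket: 0.05<=p<0.10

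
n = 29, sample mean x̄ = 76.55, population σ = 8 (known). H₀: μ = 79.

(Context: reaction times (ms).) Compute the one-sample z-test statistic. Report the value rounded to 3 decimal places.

SE = σ/√n = 8/√29 = 1.4856
z = (x̄−μ₀)/SE = (76.55−79)/1.4856 = -1.6492

test statistic = -1.649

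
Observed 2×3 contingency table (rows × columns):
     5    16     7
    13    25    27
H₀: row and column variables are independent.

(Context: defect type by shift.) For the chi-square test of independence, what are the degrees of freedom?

df = (r−1)(c−1) = (2−1)·(3−1) = 2

degrees of freedom = 2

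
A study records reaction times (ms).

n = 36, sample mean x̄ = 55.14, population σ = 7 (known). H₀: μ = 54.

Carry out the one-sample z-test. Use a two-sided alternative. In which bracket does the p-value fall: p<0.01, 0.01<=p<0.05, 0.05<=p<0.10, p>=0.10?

SE = σ/√n = 7/√36 = 1.1667
z = (x̄−μ₀)/SE = (55.14−54)/1.1667 = 0.9771
p-value (two-sided) = 0.32850
→ bracket: p>=0.10

p-value bracket: p>=0.10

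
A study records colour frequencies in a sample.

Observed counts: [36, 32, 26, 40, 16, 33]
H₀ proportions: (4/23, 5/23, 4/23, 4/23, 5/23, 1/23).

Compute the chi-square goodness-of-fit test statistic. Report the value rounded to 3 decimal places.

test statistic = 98.279

n = 183; E_i = n·p_i = [31.83, 39.78, 31.83, 31.83, 39.78, 7.96]
χ² = (36−31.83)²/31.83 + (32−39.78)²/39.78 + (26−31.83)²/31.83 + (40−31.83)²/31.83 + (16−39.78)²/39.78 + (33−7.96)²/7.96 = 98.2787
df = 5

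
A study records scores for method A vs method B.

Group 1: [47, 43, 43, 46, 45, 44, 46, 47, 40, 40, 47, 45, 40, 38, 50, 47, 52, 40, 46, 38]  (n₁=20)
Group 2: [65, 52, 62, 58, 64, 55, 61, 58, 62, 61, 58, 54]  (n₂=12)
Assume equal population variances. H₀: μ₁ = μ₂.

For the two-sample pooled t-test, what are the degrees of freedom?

df = n₁ + n₂ − 2 = 20 + 12 − 2 = 30

degrees of freedom = 30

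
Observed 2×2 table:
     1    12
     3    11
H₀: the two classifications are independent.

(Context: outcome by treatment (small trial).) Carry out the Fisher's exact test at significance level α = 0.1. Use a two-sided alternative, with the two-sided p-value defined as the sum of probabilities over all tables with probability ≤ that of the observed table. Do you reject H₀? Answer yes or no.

Margins: r₁=13, r₂=14, c₁=4, c₂=23, n=27
p_obs = C(13,1)·C(14,3)/C(27,4); sum pmf over tables with pmf ≤ p_obs
p-value (two-sided) = 0.59556
At α=0.1: p ≥ α → fail to reject H₀

reject H₀: no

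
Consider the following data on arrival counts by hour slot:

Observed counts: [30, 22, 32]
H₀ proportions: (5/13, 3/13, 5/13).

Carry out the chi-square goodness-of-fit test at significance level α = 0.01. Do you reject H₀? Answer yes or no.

n = 84; E_i = n·p_i = [32.31, 19.38, 32.31]
χ² = (30−32.31)²/32.31 + (22−19.38)²/19.38 + (32−32.31)²/32.31 = 0.5206
df = 2
p-value (upper-tail) = 0.77081
At α=0.01: p ≥ α → fail to reject H₀

reject H₀: no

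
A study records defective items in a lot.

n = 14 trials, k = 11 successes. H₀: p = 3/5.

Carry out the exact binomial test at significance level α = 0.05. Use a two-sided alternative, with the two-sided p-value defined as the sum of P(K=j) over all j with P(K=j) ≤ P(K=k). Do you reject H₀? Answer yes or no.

Exact binomial: n=14, k=11, p₀=3/5=0.6000
P(X=j) = C(n,j)·p₀^j·(1−p₀)^(n−j); p = Σ P(X=j) over j with P(X=j) ≤ P(X=11)
p-value (two-sided) = 0.18263
At α=0.05: p ≥ α → fail to reject H₀

reject H₀: no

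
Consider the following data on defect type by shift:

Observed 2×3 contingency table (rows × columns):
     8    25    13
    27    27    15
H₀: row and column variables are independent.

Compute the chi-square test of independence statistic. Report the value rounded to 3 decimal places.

Row totals [46, 69], col totals [35, 52, 28], n=115
χ² = (8−14.00)²/14.00 + (25−20.80)²/20.80 + (13−11.20)²/11.20 + (27−21.00)²/21.00 + (27−31.20)²/31.20 + (15−16.80)²/16.80 = 6.1813
df = 2

test statistic = 6.181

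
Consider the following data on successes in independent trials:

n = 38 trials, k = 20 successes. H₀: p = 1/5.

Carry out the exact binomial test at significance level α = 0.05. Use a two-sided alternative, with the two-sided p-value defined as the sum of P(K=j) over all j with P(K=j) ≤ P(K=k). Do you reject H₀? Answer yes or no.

Exact binomial: n=38, k=20, p₀=1/5=0.2000
P(X=j) = C(n,j)·p₀^j·(1−p₀)^(n−j); p = Σ P(X=j) over j with P(X=j) ≤ P(X=20)
p-value (two-sided) = 0.00001
At α=0.05: p < α → reject H₀

reject H₀: yes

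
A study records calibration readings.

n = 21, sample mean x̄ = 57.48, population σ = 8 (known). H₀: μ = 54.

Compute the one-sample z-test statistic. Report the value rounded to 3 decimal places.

SE = σ/√n = 8/√21 = 1.7457
z = (x̄−μ₀)/SE = (57.48−54)/1.7457 = 1.9934

test statistic = 1.993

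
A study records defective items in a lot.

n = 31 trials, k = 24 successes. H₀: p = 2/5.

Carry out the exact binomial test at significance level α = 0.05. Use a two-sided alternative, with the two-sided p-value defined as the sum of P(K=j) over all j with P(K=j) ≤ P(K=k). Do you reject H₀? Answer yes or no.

Exact binomial: n=31, k=24, p₀=2/5=0.4000
P(X=j) = C(n,j)·p₀^j·(1−p₀)^(n−j); p = Σ P(X=j) over j with P(X=j) ≤ P(X=24)
p-value (two-sided) = 0.00003
At α=0.05: p < α → reject H₀

reject H₀: yes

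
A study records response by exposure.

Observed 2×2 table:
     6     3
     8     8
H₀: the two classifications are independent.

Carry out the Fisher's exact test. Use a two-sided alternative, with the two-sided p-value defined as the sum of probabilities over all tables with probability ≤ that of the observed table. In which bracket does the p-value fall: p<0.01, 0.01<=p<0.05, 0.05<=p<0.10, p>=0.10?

p-value bracket: p>=0.10

Margins: r₁=9, r₂=16, c₁=14, c₂=11, n=25
p_obs = C(9,6)·C(16,8)/C(25,14); sum pmf over tables with pmf ≤ p_obs
p-value (two-sided) = 0.67662
→ bracket: p>=0.10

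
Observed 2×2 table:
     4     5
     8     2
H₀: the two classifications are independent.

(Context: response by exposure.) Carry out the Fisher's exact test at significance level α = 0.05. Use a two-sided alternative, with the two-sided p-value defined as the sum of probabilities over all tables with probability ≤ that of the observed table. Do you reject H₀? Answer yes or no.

Margins: r₁=9, r₂=10, c₁=12, c₂=7, n=19
p_obs = C(9,4)·C(10,8)/C(19,12); sum pmf over tables with pmf ≤ p_obs
p-value (two-sided) = 0.16980
At α=0.05: p ≥ α → fail to reject H₀

reject H₀: no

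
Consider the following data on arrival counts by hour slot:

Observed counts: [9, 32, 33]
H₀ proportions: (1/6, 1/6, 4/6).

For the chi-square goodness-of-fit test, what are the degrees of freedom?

degrees of freedom = 2

df = k − 1 = 3 − 1 = 2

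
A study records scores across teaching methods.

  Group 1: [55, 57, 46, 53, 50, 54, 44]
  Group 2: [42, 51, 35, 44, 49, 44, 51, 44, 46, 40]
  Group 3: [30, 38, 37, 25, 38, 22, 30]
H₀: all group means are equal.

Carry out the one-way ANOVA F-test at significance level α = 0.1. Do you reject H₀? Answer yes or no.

Group means [51.29, 44.60, 31.43], grand mean 42.708
SSB = Σnᵢ(x̄ᵢ−x̄)² = 1441.415; SSW = ΣΣ(x−x̄ᵢ)² = 615.543
MSB = 1441.415/2 = 720.7077; MSW = 615.543/21 = 29.3116
F = MSB/MSW = 24.5878
df = (2, 21)
p-value (upper-tail) = 0.00000
At α=0.1: p < α → reject H₀

reject H₀: yes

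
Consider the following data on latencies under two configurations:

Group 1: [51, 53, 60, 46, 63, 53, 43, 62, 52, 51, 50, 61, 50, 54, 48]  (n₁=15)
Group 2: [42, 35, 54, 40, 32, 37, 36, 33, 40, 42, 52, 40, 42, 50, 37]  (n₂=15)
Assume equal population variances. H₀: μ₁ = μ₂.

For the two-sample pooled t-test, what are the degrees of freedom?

df = n₁ + n₂ − 2 = 15 + 15 − 2 = 28

degrees of freedom = 28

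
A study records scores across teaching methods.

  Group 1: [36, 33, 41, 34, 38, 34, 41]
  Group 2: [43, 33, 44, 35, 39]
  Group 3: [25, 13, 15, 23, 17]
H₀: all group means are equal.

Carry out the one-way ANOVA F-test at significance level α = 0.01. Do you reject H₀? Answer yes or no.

reject H₀: yes

Group means [36.71, 38.80, 18.60], grand mean 32.000
SSB = Σnᵢ(x̄ᵢ−x̄)² = 1284.571; SSW = ΣΣ(x−x̄ᵢ)² = 267.429
MSB = 1284.571/2 = 642.2857; MSW = 267.429/14 = 19.1020
F = MSB/MSW = 33.6239
df = (2, 14)
p-value (upper-tail) = 0.00000
At α=0.01: p < α → reject H₀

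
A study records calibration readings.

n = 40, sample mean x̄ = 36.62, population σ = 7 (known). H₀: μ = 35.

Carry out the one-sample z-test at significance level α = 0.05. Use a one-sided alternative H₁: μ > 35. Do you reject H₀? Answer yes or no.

reject H₀: no

SE = σ/√n = 7/√40 = 1.1068
z = (x̄−μ₀)/SE = (36.62−35)/1.1068 = 1.4637
p-value (one-sided, H₁ greater) = 0.07164
At α=0.05: p ≥ α → fail to reject H₀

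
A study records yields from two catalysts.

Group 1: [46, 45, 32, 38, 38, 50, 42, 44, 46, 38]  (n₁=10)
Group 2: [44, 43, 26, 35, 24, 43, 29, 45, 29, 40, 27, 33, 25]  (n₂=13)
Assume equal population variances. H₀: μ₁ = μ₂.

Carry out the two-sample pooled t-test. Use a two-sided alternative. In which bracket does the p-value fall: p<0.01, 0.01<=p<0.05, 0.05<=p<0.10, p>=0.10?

x̄₁=41.900, s₁=5.343, n₁=10
x̄₂=34.077, s₂=7.984, n₂=13
s_p² = [9·5.343² + 12·7.984²]/21 = 48.6582
SE = √(s_p²·(1/10+1/13)) = 2.9341
t = (41.900−34.077)/2.9341 = 2.6663
df = 21
p-value (two-sided) = 0.01445
→ bracket: 0.01<=p<0.05

p-value bracket: 0.01<=p<0.05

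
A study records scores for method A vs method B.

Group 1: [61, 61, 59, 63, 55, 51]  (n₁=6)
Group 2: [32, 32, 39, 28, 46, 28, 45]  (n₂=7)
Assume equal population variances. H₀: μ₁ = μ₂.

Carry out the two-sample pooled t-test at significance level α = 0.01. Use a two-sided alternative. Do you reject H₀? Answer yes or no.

reject H₀: yes

x̄₁=58.333, s₁=4.502, n₁=6
x̄₂=35.714, s₂=7.631, n₂=7
s_p² = [5·4.502² + 6·7.631²]/11 = 40.9784
SE = √(s_p²·(1/6+1/7)) = 3.5614
t = (58.333−35.714)/3.5614 = 6.3511
df = 11
p-value (two-sided) = 0.00005
At α=0.01: p < α → reject H₀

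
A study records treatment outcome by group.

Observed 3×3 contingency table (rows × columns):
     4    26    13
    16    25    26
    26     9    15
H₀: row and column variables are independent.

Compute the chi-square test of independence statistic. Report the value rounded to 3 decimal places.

test statistic = 27.602

Row totals [43, 67, 50], col totals [46, 60, 54], n=160
χ² = (4−12.36)²/12.36 + (26−16.12)²/16.12 + (13−14.51)²/14.51 + (16−19.26)²/19.26 + (25−25.12)²/25.12 + (26−22.61)²/22.61 + (26−14.38)²/14.38 + (9−18.75)²/18.75 + (15−16.88)²/16.88 = 27.6019
df = 4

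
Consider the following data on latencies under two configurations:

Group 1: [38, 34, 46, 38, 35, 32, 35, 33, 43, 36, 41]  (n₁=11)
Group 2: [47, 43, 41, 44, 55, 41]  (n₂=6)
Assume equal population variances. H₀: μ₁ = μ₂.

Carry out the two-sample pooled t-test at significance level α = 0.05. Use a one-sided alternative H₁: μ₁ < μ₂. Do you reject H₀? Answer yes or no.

x̄₁=37.364, s₁=4.388, n₁=11
x̄₂=45.167, s₂=5.307, n₂=6
s_p² = [10·4.388² + 5·5.307²]/15 = 22.2253
SE = √(s_p²·(1/11+1/6)) = 2.3926
t = (37.364−45.167)/2.3926 = -3.2613
df = 15
p-value (one-sided, H₁ less) = 0.00263
At α=0.05: p < α → reject H₀

reject H₀: yes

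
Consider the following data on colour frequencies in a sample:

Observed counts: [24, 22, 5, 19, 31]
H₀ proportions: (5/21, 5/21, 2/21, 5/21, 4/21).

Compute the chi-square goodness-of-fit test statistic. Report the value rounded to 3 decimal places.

n = 101; E_i = n·p_i = [24.05, 24.05, 9.62, 24.05, 19.24]
χ² = (24−24.05)²/24.05 + (22−24.05)²/24.05 + (5−9.62)²/9.62 + (19−24.05)²/24.05 + (31−19.24)²/19.24 = 10.6431
df = 4

test statistic = 10.643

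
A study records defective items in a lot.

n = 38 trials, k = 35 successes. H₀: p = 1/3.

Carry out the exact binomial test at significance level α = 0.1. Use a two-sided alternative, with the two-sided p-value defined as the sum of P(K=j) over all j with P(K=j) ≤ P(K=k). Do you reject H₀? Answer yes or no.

reject H₀: yes

Exact binomial: n=38, k=35, p₀=1/3=0.3333
P(X=j) = C(n,j)·p₀^j·(1−p₀)^(n−j); p = Σ P(X=j) over j with P(X=j) ≤ P(X=35)
p-value (two-sided) = 0.00000
At α=0.1: p < α → reject H₀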